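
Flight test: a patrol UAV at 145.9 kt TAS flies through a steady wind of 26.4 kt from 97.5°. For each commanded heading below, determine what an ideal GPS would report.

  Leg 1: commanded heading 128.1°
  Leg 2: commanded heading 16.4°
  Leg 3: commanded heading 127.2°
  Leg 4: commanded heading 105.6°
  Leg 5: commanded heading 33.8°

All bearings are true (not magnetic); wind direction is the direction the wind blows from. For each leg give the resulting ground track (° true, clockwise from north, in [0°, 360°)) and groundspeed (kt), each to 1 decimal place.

Leg 1: heading 128.1°; drift +6.2° → track 134.3°, groundspeed 123.9 kt
Leg 2: heading 16.4°; drift -10.4° → track 6.0°, groundspeed 144.2 kt
Leg 3: heading 127.2°; drift +6.1° → track 133.3°, groundspeed 123.7 kt
Leg 4: heading 105.6°; drift +1.8° → track 107.4°, groundspeed 119.8 kt
Leg 5: heading 33.8°; drift -10.0° → track 23.8°, groundspeed 136.3 kt

Leg 1: track=134.3°, groundspeed=123.9 kt
Leg 2: track=6.0°, groundspeed=144.2 kt
Leg 3: track=133.3°, groundspeed=123.7 kt
Leg 4: track=107.4°, groundspeed=119.8 kt
Leg 5: track=23.8°, groundspeed=136.3 kt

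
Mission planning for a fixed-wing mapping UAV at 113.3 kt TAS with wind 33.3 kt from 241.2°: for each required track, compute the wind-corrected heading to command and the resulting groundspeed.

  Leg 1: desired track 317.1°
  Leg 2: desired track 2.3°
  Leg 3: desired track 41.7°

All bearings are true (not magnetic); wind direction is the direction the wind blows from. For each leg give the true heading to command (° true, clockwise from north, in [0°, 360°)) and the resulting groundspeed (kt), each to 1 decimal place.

Leg 1: heading=300.5°, groundspeed=100.5 kt
Leg 2: heading=347.7°, groundspeed=126.9 kt
Leg 3: heading=36.1°, groundspeed=144.1 kt

Leg 1: desired track 317.1°; wind correction -16.6° → command heading 300.5°, groundspeed 100.5 kt
Leg 2: desired track 2.3°; wind correction -14.6° → command heading 347.7°, groundspeed 126.9 kt
Leg 3: desired track 41.7°; wind correction -5.6° → command heading 36.1°, groundspeed 144.1 kt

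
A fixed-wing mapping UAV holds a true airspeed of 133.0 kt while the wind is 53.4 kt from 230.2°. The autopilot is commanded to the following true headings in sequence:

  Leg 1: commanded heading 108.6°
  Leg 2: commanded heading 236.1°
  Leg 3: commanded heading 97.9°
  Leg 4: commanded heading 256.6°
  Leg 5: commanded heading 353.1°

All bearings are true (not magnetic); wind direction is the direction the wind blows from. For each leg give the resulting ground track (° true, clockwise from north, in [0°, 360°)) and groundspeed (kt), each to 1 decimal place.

Leg 1: heading 108.6°; drift -15.8° → track 92.8°, groundspeed 167.3 kt
Leg 2: heading 236.1°; drift +3.9° → track 240.0°, groundspeed 80.1 kt
Leg 3: heading 97.9°; drift -13.2° → track 84.7°, groundspeed 173.5 kt
Leg 4: heading 256.6°; drift +15.6° → track 272.2°, groundspeed 88.4 kt
Leg 5: heading 353.1°; drift +15.5° → track 8.6°, groundspeed 168.1 kt

Leg 1: track=92.8°, groundspeed=167.3 kt
Leg 2: track=240.0°, groundspeed=80.1 kt
Leg 3: track=84.7°, groundspeed=173.5 kt
Leg 4: track=272.2°, groundspeed=88.4 kt
Leg 5: track=8.6°, groundspeed=168.1 kt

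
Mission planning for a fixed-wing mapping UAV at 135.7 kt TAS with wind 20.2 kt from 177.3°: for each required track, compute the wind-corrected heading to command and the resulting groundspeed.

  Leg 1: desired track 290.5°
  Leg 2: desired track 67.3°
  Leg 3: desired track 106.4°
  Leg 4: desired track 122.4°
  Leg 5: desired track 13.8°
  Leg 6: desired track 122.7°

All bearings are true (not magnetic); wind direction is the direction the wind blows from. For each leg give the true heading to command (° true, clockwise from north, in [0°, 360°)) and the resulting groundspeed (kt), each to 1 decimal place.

Leg 1: heading=282.6°, groundspeed=142.4 kt
Leg 2: heading=75.3°, groundspeed=141.3 kt
Leg 3: heading=114.5°, groundspeed=127.7 kt
Leg 4: heading=129.4°, groundspeed=123.1 kt
Leg 5: heading=16.2°, groundspeed=154.9 kt
Leg 6: heading=129.7°, groundspeed=123.0 kt

Leg 1: desired track 290.5°; wind correction -7.9° → command heading 282.6°, groundspeed 142.4 kt
Leg 2: desired track 67.3°; wind correction +8.0° → command heading 75.3°, groundspeed 141.3 kt
Leg 3: desired track 106.4°; wind correction +8.1° → command heading 114.5°, groundspeed 127.7 kt
Leg 4: desired track 122.4°; wind correction +7.0° → command heading 129.4°, groundspeed 123.1 kt
Leg 5: desired track 13.8°; wind correction +2.4° → command heading 16.2°, groundspeed 154.9 kt
Leg 6: desired track 122.7°; wind correction +7.0° → command heading 129.7°, groundspeed 123.0 kt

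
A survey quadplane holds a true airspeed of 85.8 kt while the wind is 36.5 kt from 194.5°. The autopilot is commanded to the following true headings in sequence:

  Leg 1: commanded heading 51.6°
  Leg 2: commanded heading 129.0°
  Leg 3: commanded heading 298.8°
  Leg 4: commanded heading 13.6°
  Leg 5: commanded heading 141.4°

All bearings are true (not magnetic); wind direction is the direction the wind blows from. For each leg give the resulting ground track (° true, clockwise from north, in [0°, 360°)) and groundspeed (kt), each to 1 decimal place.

Leg 1: track=40.8°, groundspeed=117.0 kt
Leg 2: track=103.8°, groundspeed=78.1 kt
Leg 3: track=319.3°, groundspeed=101.2 kt
Leg 4: track=13.9°, groundspeed=122.3 kt
Leg 5: track=116.8°, groundspeed=70.2 kt

Leg 1: heading 51.6°; drift -10.8° → track 40.8°, groundspeed 117.0 kt
Leg 2: heading 129.0°; drift -25.2° → track 103.8°, groundspeed 78.1 kt
Leg 3: heading 298.8°; drift +20.5° → track 319.3°, groundspeed 101.2 kt
Leg 4: heading 13.6°; drift +0.3° → track 13.9°, groundspeed 122.3 kt
Leg 5: heading 141.4°; drift -24.6° → track 116.8°, groundspeed 70.2 kt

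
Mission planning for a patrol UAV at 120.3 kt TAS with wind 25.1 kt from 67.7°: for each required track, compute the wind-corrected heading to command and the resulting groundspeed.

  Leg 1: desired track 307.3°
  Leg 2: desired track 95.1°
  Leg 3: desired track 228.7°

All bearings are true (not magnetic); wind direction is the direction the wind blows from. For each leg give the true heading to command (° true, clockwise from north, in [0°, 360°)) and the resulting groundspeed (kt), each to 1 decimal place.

Leg 1: heading=317.7°, groundspeed=131.0 kt
Leg 2: heading=89.6°, groundspeed=97.5 kt
Leg 3: heading=224.8°, groundspeed=143.8 kt

Leg 1: desired track 307.3°; wind correction +10.4° → command heading 317.7°, groundspeed 131.0 kt
Leg 2: desired track 95.1°; wind correction -5.5° → command heading 89.6°, groundspeed 97.5 kt
Leg 3: desired track 228.7°; wind correction -3.9° → command heading 224.8°, groundspeed 143.8 kt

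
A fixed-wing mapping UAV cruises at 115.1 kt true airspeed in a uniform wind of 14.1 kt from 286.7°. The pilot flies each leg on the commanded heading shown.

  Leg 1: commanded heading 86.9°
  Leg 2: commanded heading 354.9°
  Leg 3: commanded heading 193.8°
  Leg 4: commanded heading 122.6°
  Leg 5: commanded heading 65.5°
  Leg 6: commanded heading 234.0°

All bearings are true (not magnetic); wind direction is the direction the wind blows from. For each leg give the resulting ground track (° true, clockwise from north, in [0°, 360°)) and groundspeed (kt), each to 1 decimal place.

Leg 1: heading 86.9°; drift +2.1° → track 89.0°, groundspeed 128.5 kt
Leg 2: heading 354.9°; drift +6.8° → track 1.7°, groundspeed 110.6 kt
Leg 3: heading 193.8°; drift -6.9° → track 186.9°, groundspeed 116.7 kt
Leg 4: heading 122.6°; drift -1.7° → track 120.9°, groundspeed 128.7 kt
Leg 5: heading 65.5°; drift +4.2° → track 69.7°, groundspeed 126.1 kt
Leg 6: heading 234.0°; drift -6.0° → track 228.0°, groundspeed 107.1 kt

Leg 1: track=89.0°, groundspeed=128.5 kt
Leg 2: track=1.7°, groundspeed=110.6 kt
Leg 3: track=186.9°, groundspeed=116.7 kt
Leg 4: track=120.9°, groundspeed=128.7 kt
Leg 5: track=69.7°, groundspeed=126.1 kt
Leg 6: track=228.0°, groundspeed=107.1 kt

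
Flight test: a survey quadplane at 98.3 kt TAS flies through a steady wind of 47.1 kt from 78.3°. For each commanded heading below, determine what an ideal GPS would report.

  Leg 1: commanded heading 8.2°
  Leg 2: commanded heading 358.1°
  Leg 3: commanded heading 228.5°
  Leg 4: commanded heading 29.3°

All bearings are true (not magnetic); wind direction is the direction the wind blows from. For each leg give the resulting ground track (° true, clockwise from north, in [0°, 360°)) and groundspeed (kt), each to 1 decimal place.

Leg 1: heading 8.2°; drift -28.3° → track 339.9°, groundspeed 93.4 kt
Leg 2: heading 358.1°; drift -27.2° → track 330.9°, groundspeed 101.5 kt
Leg 3: heading 228.5°; drift +9.5° → track 238.0°, groundspeed 141.1 kt
Leg 4: heading 29.3°; drift -27.8° → track 1.5°, groundspeed 76.2 kt

Leg 1: track=339.9°, groundspeed=93.4 kt
Leg 2: track=330.9°, groundspeed=101.5 kt
Leg 3: track=238.0°, groundspeed=141.1 kt
Leg 4: track=1.5°, groundspeed=76.2 kt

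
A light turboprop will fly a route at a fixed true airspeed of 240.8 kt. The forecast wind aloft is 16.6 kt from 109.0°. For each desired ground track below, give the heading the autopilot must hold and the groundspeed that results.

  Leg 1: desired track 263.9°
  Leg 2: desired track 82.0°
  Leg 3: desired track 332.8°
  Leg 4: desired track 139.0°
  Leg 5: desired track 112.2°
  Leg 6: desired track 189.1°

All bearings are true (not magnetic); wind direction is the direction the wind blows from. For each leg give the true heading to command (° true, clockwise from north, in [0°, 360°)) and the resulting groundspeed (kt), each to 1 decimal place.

Leg 1: desired track 263.9°; wind correction -1.7° → command heading 262.2°, groundspeed 255.7 kt
Leg 2: desired track 82.0°; wind correction +1.8° → command heading 83.8°, groundspeed 225.9 kt
Leg 3: desired track 332.8°; wind correction +2.7° → command heading 335.5°, groundspeed 252.5 kt
Leg 4: desired track 139.0°; wind correction -2.0° → command heading 137.0°, groundspeed 226.3 kt
Leg 5: desired track 112.2°; wind correction -0.2° → command heading 112.0°, groundspeed 224.2 kt
Leg 6: desired track 189.1°; wind correction -3.9° → command heading 185.2°, groundspeed 237.4 kt

Leg 1: heading=262.2°, groundspeed=255.7 kt
Leg 2: heading=83.8°, groundspeed=225.9 kt
Leg 3: heading=335.5°, groundspeed=252.5 kt
Leg 4: heading=137.0°, groundspeed=226.3 kt
Leg 5: heading=112.0°, groundspeed=224.2 kt
Leg 6: heading=185.2°, groundspeed=237.4 kt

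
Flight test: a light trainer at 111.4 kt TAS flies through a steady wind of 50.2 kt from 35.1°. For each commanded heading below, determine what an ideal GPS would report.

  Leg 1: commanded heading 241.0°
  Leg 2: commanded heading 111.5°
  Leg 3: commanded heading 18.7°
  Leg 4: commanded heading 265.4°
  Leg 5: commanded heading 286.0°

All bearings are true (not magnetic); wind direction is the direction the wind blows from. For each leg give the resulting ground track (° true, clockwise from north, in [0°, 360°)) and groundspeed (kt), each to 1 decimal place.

Leg 1: heading 241.0°; drift -8.0° → track 233.0°, groundspeed 158.1 kt
Leg 2: heading 111.5°; drift +26.1° → track 137.6°, groundspeed 110.9 kt
Leg 3: heading 18.7°; drift -12.6° → track 6.1°, groundspeed 64.8 kt
Leg 4: heading 265.4°; drift -15.1° → track 250.3°, groundspeed 148.6 kt
Leg 5: heading 286.0°; drift -20.4° → track 265.6°, groundspeed 136.3 kt

Leg 1: track=233.0°, groundspeed=158.1 kt
Leg 2: track=137.6°, groundspeed=110.9 kt
Leg 3: track=6.1°, groundspeed=64.8 kt
Leg 4: track=250.3°, groundspeed=148.6 kt
Leg 5: track=265.6°, groundspeed=136.3 kt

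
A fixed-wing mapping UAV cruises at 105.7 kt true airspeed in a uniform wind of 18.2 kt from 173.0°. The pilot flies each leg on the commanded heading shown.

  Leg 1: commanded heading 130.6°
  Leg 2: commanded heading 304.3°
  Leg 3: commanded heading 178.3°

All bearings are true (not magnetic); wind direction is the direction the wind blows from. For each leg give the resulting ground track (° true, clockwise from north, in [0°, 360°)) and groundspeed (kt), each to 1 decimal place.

Leg 1: heading 130.6°; drift -7.6° → track 123.0°, groundspeed 93.1 kt
Leg 2: heading 304.3°; drift +6.6° → track 310.9°, groundspeed 118.5 kt
Leg 3: heading 178.3°; drift +1.1° → track 179.4°, groundspeed 87.6 kt

Leg 1: track=123.0°, groundspeed=93.1 kt
Leg 2: track=310.9°, groundspeed=118.5 kt
Leg 3: track=179.4°, groundspeed=87.6 kt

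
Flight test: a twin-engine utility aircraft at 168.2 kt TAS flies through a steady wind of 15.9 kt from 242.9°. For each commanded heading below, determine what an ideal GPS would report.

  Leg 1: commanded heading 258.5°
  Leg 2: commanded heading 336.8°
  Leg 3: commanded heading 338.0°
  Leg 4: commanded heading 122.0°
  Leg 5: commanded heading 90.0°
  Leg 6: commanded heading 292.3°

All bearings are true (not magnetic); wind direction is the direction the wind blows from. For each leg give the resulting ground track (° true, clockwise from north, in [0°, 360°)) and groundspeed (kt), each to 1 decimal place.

Leg 1: track=260.1°, groundspeed=152.9 kt
Leg 2: track=342.2°, groundspeed=170.0 kt
Leg 3: track=343.3°, groundspeed=170.4 kt
Leg 4: track=117.6°, groundspeed=176.9 kt
Leg 5: track=87.7°, groundspeed=182.5 kt
Leg 6: track=296.7°, groundspeed=158.3 kt

Leg 1: heading 258.5°; drift +1.6° → track 260.1°, groundspeed 152.9 kt
Leg 2: heading 336.8°; drift +5.4° → track 342.2°, groundspeed 170.0 kt
Leg 3: heading 338.0°; drift +5.3° → track 343.3°, groundspeed 170.4 kt
Leg 4: heading 122.0°; drift -4.4° → track 117.6°, groundspeed 176.9 kt
Leg 5: heading 90.0°; drift -2.3° → track 87.7°, groundspeed 182.5 kt
Leg 6: heading 292.3°; drift +4.4° → track 296.7°, groundspeed 158.3 kt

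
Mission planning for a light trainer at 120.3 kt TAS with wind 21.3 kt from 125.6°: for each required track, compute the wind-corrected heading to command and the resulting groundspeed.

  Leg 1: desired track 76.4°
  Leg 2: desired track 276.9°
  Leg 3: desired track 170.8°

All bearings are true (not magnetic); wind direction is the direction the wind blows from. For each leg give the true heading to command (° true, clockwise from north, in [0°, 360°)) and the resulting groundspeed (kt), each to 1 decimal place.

Leg 1: desired track 76.4°; wind correction +7.7° → command heading 84.1°, groundspeed 105.3 kt
Leg 2: desired track 276.9°; wind correction -4.9° → command heading 272.0°, groundspeed 138.5 kt
Leg 3: desired track 170.8°; wind correction -7.2° → command heading 163.6°, groundspeed 104.3 kt

Leg 1: heading=84.1°, groundspeed=105.3 kt
Leg 2: heading=272.0°, groundspeed=138.5 kt
Leg 3: heading=163.6°, groundspeed=104.3 kt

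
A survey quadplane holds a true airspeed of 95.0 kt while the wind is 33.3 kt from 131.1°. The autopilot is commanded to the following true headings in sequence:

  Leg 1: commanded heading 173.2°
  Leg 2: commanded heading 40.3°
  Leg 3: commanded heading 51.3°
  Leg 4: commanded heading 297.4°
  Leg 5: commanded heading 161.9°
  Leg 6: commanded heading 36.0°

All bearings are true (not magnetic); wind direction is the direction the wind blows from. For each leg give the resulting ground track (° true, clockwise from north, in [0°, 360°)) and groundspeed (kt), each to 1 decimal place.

Leg 1: track=190.8°, groundspeed=73.8 kt
Leg 2: track=21.1°, groundspeed=101.1 kt
Leg 3: track=31.1°, groundspeed=94.9 kt
Leg 4: track=300.9°, groundspeed=127.6 kt
Leg 5: track=176.3°, groundspeed=68.6 kt
Leg 6: track=17.3°, groundspeed=103.4 kt

Leg 1: heading 173.2°; drift +17.6° → track 190.8°, groundspeed 73.8 kt
Leg 2: heading 40.3°; drift -19.2° → track 21.1°, groundspeed 101.1 kt
Leg 3: heading 51.3°; drift -20.2° → track 31.1°, groundspeed 94.9 kt
Leg 4: heading 297.4°; drift +3.5° → track 300.9°, groundspeed 127.6 kt
Leg 5: heading 161.9°; drift +14.4° → track 176.3°, groundspeed 68.6 kt
Leg 6: heading 36.0°; drift -18.7° → track 17.3°, groundspeed 103.4 kt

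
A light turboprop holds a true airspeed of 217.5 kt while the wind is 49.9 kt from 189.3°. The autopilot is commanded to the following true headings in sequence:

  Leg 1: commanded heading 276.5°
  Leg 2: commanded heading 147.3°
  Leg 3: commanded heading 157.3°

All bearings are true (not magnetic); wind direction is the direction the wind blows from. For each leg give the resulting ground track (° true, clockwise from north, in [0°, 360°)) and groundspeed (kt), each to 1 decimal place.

Leg 1: track=289.5°, groundspeed=220.8 kt
Leg 2: track=136.8°, groundspeed=183.5 kt
Leg 3: track=148.7°, groundspeed=177.2 kt

Leg 1: heading 276.5°; drift +13.0° → track 289.5°, groundspeed 220.8 kt
Leg 2: heading 147.3°; drift -10.5° → track 136.8°, groundspeed 183.5 kt
Leg 3: heading 157.3°; drift -8.6° → track 148.7°, groundspeed 177.2 kt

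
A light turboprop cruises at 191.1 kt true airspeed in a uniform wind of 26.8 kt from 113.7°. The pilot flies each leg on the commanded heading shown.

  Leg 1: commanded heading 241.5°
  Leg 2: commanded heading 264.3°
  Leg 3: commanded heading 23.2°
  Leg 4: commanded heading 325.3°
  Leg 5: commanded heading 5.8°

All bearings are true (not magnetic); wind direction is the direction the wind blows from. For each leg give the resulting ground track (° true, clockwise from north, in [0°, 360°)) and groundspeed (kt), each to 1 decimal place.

Leg 1: heading 241.5°; drift +5.8° → track 247.3°, groundspeed 208.6 kt
Leg 2: heading 264.3°; drift +3.5° → track 267.8°, groundspeed 214.9 kt
Leg 3: heading 23.2°; drift -8.0° → track 15.2°, groundspeed 193.2 kt
Leg 4: heading 325.3°; drift -3.8° → track 321.5°, groundspeed 214.4 kt
Leg 5: heading 5.8°; drift -7.3° → track 358.5°, groundspeed 201.0 kt

Leg 1: track=247.3°, groundspeed=208.6 kt
Leg 2: track=267.8°, groundspeed=214.9 kt
Leg 3: track=15.2°, groundspeed=193.2 kt
Leg 4: track=321.5°, groundspeed=214.4 kt
Leg 5: track=358.5°, groundspeed=201.0 kt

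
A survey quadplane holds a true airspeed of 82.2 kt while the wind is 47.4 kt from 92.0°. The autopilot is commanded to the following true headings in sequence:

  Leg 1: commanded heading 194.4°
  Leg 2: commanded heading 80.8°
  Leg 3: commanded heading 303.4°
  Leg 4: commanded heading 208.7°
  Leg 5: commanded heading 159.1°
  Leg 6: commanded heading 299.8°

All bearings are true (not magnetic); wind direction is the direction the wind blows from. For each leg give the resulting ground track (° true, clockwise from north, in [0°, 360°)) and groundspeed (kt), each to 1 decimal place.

Leg 1: track=221.0°, groundspeed=103.3 kt
Leg 2: track=66.3°, groundspeed=36.9 kt
Leg 3: track=292.0°, groundspeed=125.1 kt
Leg 4: track=231.0°, groundspeed=111.8 kt
Leg 5: track=193.5°, groundspeed=77.3 kt
Leg 6: track=289.7°, groundspeed=126.1 kt

Leg 1: heading 194.4°; drift +26.6° → track 221.0°, groundspeed 103.3 kt
Leg 2: heading 80.8°; drift -14.5° → track 66.3°, groundspeed 36.9 kt
Leg 3: heading 303.4°; drift -11.4° → track 292.0°, groundspeed 125.1 kt
Leg 4: heading 208.7°; drift +22.3° → track 231.0°, groundspeed 111.8 kt
Leg 5: heading 159.1°; drift +34.4° → track 193.5°, groundspeed 77.3 kt
Leg 6: heading 299.8°; drift -10.1° → track 289.7°, groundspeed 126.1 kt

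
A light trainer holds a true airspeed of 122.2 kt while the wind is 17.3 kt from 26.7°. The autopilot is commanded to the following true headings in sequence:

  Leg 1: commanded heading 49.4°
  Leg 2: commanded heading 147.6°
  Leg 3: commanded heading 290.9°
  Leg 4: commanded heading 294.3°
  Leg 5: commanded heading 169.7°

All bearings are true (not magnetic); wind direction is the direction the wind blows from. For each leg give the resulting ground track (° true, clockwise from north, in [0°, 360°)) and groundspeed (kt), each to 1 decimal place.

Leg 1: track=53.0°, groundspeed=106.4 kt
Leg 2: track=154.1°, groundspeed=131.9 kt
Leg 3: track=283.0°, groundspeed=125.1 kt
Leg 4: track=286.3°, groundspeed=124.1 kt
Leg 5: track=174.1°, groundspeed=136.4 kt

Leg 1: heading 49.4°; drift +3.6° → track 53.0°, groundspeed 106.4 kt
Leg 2: heading 147.6°; drift +6.5° → track 154.1°, groundspeed 131.9 kt
Leg 3: heading 290.9°; drift -7.9° → track 283.0°, groundspeed 125.1 kt
Leg 4: heading 294.3°; drift -8.0° → track 286.3°, groundspeed 124.1 kt
Leg 5: heading 169.7°; drift +4.4° → track 174.1°, groundspeed 136.4 kt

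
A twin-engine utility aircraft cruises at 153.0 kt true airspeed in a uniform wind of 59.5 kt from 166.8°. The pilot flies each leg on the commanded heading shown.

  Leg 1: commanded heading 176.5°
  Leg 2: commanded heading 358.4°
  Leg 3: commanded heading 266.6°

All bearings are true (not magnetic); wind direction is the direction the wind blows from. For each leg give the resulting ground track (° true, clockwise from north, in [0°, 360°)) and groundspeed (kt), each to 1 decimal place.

Leg 1: track=182.6°, groundspeed=94.9 kt
Leg 2: track=355.2°, groundspeed=211.6 kt
Leg 3: track=286.4°, groundspeed=173.3 kt

Leg 1: heading 176.5°; drift +6.1° → track 182.6°, groundspeed 94.9 kt
Leg 2: heading 358.4°; drift -3.2° → track 355.2°, groundspeed 211.6 kt
Leg 3: heading 266.6°; drift +19.8° → track 286.4°, groundspeed 173.3 kt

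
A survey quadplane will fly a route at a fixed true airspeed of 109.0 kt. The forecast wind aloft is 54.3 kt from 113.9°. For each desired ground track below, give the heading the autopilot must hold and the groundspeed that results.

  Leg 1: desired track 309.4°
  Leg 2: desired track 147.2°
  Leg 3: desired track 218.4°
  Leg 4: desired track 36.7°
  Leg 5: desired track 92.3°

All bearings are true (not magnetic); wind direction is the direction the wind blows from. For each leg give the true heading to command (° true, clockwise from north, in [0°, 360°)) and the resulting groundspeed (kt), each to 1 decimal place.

Leg 1: desired track 309.4°; wind correction +7.7° → command heading 317.1°, groundspeed 160.4 kt
Leg 2: desired track 147.2°; wind correction -15.9° → command heading 131.3°, groundspeed 59.5 kt
Leg 3: desired track 218.4°; wind correction -28.8° → command heading 189.6°, groundspeed 109.1 kt
Leg 4: desired track 36.7°; wind correction +29.1° → command heading 65.8°, groundspeed 83.2 kt
Leg 5: desired track 92.3°; wind correction +10.6° → command heading 102.9°, groundspeed 56.7 kt

Leg 1: heading=317.1°, groundspeed=160.4 kt
Leg 2: heading=131.3°, groundspeed=59.5 kt
Leg 3: heading=189.6°, groundspeed=109.1 kt
Leg 4: heading=65.8°, groundspeed=83.2 kt
Leg 5: heading=102.9°, groundspeed=56.7 kt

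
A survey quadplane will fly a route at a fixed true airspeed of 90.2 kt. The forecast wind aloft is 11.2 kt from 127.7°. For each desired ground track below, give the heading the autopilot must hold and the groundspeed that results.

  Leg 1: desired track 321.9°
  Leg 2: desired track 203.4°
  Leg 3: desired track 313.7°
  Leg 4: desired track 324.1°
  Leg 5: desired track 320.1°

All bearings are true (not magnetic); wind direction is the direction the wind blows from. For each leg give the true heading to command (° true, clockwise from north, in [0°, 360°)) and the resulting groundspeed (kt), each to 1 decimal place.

Leg 1: heading=323.6°, groundspeed=101.0 kt
Leg 2: heading=196.5°, groundspeed=86.8 kt
Leg 3: heading=314.4°, groundspeed=101.3 kt
Leg 4: heading=326.1°, groundspeed=100.9 kt
Leg 5: heading=321.6°, groundspeed=101.1 kt

Leg 1: desired track 321.9°; wind correction +1.7° → command heading 323.6°, groundspeed 101.0 kt
Leg 2: desired track 203.4°; wind correction -6.9° → command heading 196.5°, groundspeed 86.8 kt
Leg 3: desired track 313.7°; wind correction +0.7° → command heading 314.4°, groundspeed 101.3 kt
Leg 4: desired track 324.1°; wind correction +2.0° → command heading 326.1°, groundspeed 100.9 kt
Leg 5: desired track 320.1°; wind correction +1.5° → command heading 321.6°, groundspeed 101.1 kt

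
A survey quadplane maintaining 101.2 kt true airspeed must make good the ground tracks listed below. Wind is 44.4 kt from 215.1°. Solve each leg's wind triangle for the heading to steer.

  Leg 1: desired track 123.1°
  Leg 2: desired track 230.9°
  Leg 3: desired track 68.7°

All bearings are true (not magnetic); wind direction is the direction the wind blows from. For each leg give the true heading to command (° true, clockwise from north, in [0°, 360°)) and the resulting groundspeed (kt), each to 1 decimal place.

Leg 1: desired track 123.1°; wind correction +26.0° → command heading 149.1°, groundspeed 92.5 kt
Leg 2: desired track 230.9°; wind correction -6.9° → command heading 224.0°, groundspeed 57.8 kt
Leg 3: desired track 68.7°; wind correction +14.1° → command heading 82.8°, groundspeed 135.2 kt

Leg 1: heading=149.1°, groundspeed=92.5 kt
Leg 2: heading=224.0°, groundspeed=57.8 kt
Leg 3: heading=82.8°, groundspeed=135.2 kt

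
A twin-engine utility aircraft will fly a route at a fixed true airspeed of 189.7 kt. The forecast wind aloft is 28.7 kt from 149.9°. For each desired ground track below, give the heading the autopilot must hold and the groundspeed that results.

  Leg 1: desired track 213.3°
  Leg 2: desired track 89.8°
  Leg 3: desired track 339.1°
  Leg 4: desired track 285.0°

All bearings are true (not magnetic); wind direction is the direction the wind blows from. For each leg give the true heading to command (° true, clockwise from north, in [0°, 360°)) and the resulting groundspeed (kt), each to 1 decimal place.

Leg 1: desired track 213.3°; wind correction -7.8° → command heading 205.5°, groundspeed 175.1 kt
Leg 2: desired track 89.8°; wind correction +7.5° → command heading 97.3°, groundspeed 173.8 kt
Leg 3: desired track 339.1°; wind correction +1.4° → command heading 340.5°, groundspeed 218.0 kt
Leg 4: desired track 285.0°; wind correction -6.1° → command heading 278.9°, groundspeed 208.9 kt

Leg 1: heading=205.5°, groundspeed=175.1 kt
Leg 2: heading=97.3°, groundspeed=173.8 kt
Leg 3: heading=340.5°, groundspeed=218.0 kt
Leg 4: heading=278.9°, groundspeed=208.9 kt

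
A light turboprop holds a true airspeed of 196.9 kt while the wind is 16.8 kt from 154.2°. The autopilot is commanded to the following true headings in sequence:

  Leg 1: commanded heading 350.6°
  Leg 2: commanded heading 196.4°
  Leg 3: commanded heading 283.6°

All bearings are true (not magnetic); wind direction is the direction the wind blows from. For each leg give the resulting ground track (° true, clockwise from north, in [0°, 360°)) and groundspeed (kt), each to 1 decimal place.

Leg 1: track=349.3°, groundspeed=213.1 kt
Leg 2: track=199.9°, groundspeed=184.8 kt
Leg 3: track=287.2°, groundspeed=208.0 kt

Leg 1: heading 350.6°; drift -1.3° → track 349.3°, groundspeed 213.1 kt
Leg 2: heading 196.4°; drift +3.5° → track 199.9°, groundspeed 184.8 kt
Leg 3: heading 283.6°; drift +3.6° → track 287.2°, groundspeed 208.0 kt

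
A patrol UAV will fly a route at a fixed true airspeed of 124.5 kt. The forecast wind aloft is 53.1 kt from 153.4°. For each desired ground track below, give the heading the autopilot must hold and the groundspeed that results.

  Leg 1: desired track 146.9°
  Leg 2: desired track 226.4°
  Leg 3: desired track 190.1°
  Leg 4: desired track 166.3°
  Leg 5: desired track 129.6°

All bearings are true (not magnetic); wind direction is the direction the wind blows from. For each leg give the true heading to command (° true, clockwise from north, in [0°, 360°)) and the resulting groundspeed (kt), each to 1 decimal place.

Leg 1: heading=149.7°, groundspeed=71.6 kt
Leg 2: heading=202.3°, groundspeed=98.1 kt
Leg 3: heading=175.3°, groundspeed=77.8 kt
Leg 4: heading=160.8°, groundspeed=72.2 kt
Leg 5: heading=139.5°, groundspeed=74.1 kt

Leg 1: desired track 146.9°; wind correction +2.8° → command heading 149.7°, groundspeed 71.6 kt
Leg 2: desired track 226.4°; wind correction -24.1° → command heading 202.3°, groundspeed 98.1 kt
Leg 3: desired track 190.1°; wind correction -14.8° → command heading 175.3°, groundspeed 77.8 kt
Leg 4: desired track 166.3°; wind correction -5.5° → command heading 160.8°, groundspeed 72.2 kt
Leg 5: desired track 129.6°; wind correction +9.9° → command heading 139.5°, groundspeed 74.1 kt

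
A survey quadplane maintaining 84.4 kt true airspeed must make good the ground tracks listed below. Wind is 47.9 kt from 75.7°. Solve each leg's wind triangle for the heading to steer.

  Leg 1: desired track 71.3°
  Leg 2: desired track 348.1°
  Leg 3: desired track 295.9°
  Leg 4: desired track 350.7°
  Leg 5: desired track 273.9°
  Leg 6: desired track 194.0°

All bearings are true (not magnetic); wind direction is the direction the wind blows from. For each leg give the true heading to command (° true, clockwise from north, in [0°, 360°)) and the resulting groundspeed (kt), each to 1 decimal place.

Leg 1: desired track 71.3°; wind correction +2.5° → command heading 73.8°, groundspeed 36.6 kt
Leg 2: desired track 348.1°; wind correction +34.5° → command heading 22.6°, groundspeed 67.5 kt
Leg 3: desired track 295.9°; wind correction +21.5° → command heading 317.4°, groundspeed 115.1 kt
Leg 4: desired track 350.7°; wind correction +34.4° → command heading 25.1°, groundspeed 65.4 kt
Leg 5: desired track 273.9°; wind correction +10.2° → command heading 284.1°, groundspeed 128.6 kt
Leg 6: desired track 194.0°; wind correction -30.0° → command heading 164.0°, groundspeed 95.8 kt

Leg 1: heading=73.8°, groundspeed=36.6 kt
Leg 2: heading=22.6°, groundspeed=67.5 kt
Leg 3: heading=317.4°, groundspeed=115.1 kt
Leg 4: heading=25.1°, groundspeed=65.4 kt
Leg 5: heading=284.1°, groundspeed=128.6 kt
Leg 6: heading=164.0°, groundspeed=95.8 kt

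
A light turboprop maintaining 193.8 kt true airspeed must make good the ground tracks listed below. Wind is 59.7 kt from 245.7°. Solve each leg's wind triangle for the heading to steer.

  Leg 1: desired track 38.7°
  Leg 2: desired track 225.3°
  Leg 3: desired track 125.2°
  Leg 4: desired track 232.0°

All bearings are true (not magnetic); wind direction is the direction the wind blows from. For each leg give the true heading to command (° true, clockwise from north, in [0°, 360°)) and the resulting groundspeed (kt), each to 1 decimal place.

Leg 1: desired track 38.7°; wind correction -8.0° → command heading 30.7°, groundspeed 245.1 kt
Leg 2: desired track 225.3°; wind correction +6.2° → command heading 231.5°, groundspeed 136.7 kt
Leg 3: desired track 125.2°; wind correction +15.4° → command heading 140.6°, groundspeed 217.1 kt
Leg 4: desired track 232.0°; wind correction +4.2° → command heading 236.2°, groundspeed 135.3 kt

Leg 1: heading=30.7°, groundspeed=245.1 kt
Leg 2: heading=231.5°, groundspeed=136.7 kt
Leg 3: heading=140.6°, groundspeed=217.1 kt
Leg 4: heading=236.2°, groundspeed=135.3 kt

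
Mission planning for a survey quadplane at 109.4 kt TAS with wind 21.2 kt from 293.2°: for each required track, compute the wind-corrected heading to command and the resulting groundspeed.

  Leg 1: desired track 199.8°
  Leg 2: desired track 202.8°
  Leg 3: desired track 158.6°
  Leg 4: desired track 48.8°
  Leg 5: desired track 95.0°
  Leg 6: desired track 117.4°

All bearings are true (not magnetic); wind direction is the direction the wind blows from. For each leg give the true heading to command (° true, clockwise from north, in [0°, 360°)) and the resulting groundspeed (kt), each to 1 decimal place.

Leg 1: heading=211.0°, groundspeed=108.6 kt
Leg 2: heading=214.0°, groundspeed=107.5 kt
Leg 3: heading=166.5°, groundspeed=123.2 kt
Leg 4: heading=38.7°, groundspeed=116.9 kt
Leg 5: heading=91.5°, groundspeed=129.3 kt
Leg 6: heading=118.2°, groundspeed=130.5 kt

Leg 1: desired track 199.8°; wind correction +11.2° → command heading 211.0°, groundspeed 108.6 kt
Leg 2: desired track 202.8°; wind correction +11.2° → command heading 214.0°, groundspeed 107.5 kt
Leg 3: desired track 158.6°; wind correction +7.9° → command heading 166.5°, groundspeed 123.2 kt
Leg 4: desired track 48.8°; wind correction -10.1° → command heading 38.7°, groundspeed 116.9 kt
Leg 5: desired track 95.0°; wind correction -3.5° → command heading 91.5°, groundspeed 129.3 kt
Leg 6: desired track 117.4°; wind correction +0.8° → command heading 118.2°, groundspeed 130.5 kt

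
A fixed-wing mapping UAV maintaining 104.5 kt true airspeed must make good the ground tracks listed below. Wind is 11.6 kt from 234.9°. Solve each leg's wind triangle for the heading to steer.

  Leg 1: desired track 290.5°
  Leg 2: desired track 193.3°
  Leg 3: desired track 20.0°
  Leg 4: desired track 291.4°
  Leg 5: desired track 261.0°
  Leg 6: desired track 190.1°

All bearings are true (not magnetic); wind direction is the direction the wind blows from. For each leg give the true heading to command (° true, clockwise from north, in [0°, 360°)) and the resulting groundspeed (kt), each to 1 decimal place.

Leg 1: desired track 290.5°; wind correction -5.3° → command heading 285.2°, groundspeed 97.5 kt
Leg 2: desired track 193.3°; wind correction +4.2° → command heading 197.5°, groundspeed 95.5 kt
Leg 3: desired track 20.0°; wind correction -3.6° → command heading 16.4°, groundspeed 113.8 kt
Leg 4: desired track 291.4°; wind correction -5.3° → command heading 286.1°, groundspeed 97.6 kt
Leg 5: desired track 261.0°; wind correction -2.8° → command heading 258.2°, groundspeed 94.0 kt
Leg 6: desired track 190.1°; wind correction +4.5° → command heading 194.6°, groundspeed 95.9 kt

Leg 1: heading=285.2°, groundspeed=97.5 kt
Leg 2: heading=197.5°, groundspeed=95.5 kt
Leg 3: heading=16.4°, groundspeed=113.8 kt
Leg 4: heading=286.1°, groundspeed=97.6 kt
Leg 5: heading=258.2°, groundspeed=94.0 kt
Leg 6: heading=194.6°, groundspeed=95.9 kt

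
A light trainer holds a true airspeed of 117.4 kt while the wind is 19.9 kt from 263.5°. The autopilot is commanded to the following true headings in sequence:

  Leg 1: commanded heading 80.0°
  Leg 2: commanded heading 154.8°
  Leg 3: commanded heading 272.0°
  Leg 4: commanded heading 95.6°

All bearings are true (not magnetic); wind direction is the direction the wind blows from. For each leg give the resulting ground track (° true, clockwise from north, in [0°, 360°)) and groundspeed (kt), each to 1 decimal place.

Leg 1: heading 80.0°; drift +0.5° → track 80.5°, groundspeed 137.3 kt
Leg 2: heading 154.8°; drift -8.7° → track 146.1°, groundspeed 125.2 kt
Leg 3: heading 272.0°; drift +1.7° → track 273.7°, groundspeed 97.8 kt
Leg 4: heading 95.6°; drift -1.7° → track 93.9°, groundspeed 136.9 kt

Leg 1: track=80.5°, groundspeed=137.3 kt
Leg 2: track=146.1°, groundspeed=125.2 kt
Leg 3: track=273.7°, groundspeed=97.8 kt
Leg 4: track=93.9°, groundspeed=136.9 kt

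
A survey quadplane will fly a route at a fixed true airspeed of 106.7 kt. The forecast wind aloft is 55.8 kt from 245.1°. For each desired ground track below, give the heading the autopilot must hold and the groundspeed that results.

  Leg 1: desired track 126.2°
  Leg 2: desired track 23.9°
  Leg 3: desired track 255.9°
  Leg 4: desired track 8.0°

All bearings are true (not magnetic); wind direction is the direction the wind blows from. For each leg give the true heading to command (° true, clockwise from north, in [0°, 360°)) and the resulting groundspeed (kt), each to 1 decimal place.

Leg 1: heading=153.4°, groundspeed=121.8 kt
Leg 2: heading=3.8°, groundspeed=142.2 kt
Leg 3: heading=250.3°, groundspeed=51.4 kt
Leg 4: heading=342.0°, groundspeed=126.2 kt

Leg 1: desired track 126.2°; wind correction +27.2° → command heading 153.4°, groundspeed 121.8 kt
Leg 2: desired track 23.9°; wind correction -20.1° → command heading 3.8°, groundspeed 142.2 kt
Leg 3: desired track 255.9°; wind correction -5.6° → command heading 250.3°, groundspeed 51.4 kt
Leg 4: desired track 8.0°; wind correction -26.0° → command heading 342.0°, groundspeed 126.2 kt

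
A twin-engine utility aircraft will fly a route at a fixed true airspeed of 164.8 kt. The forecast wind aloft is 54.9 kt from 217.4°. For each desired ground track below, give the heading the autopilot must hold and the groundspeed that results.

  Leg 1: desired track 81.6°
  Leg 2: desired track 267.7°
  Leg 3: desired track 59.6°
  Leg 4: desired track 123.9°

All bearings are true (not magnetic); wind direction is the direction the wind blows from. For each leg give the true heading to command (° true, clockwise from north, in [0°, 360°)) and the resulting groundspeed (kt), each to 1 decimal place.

Leg 1: desired track 81.6°; wind correction +13.4° → command heading 95.0°, groundspeed 199.7 kt
Leg 2: desired track 267.7°; wind correction -14.9° → command heading 252.8°, groundspeed 124.2 kt
Leg 3: desired track 59.6°; wind correction +7.2° → command heading 66.8°, groundspeed 214.3 kt
Leg 4: desired track 123.9°; wind correction +19.4° → command heading 143.3°, groundspeed 158.8 kt

Leg 1: heading=95.0°, groundspeed=199.7 kt
Leg 2: heading=252.8°, groundspeed=124.2 kt
Leg 3: heading=66.8°, groundspeed=214.3 kt
Leg 4: heading=143.3°, groundspeed=158.8 kt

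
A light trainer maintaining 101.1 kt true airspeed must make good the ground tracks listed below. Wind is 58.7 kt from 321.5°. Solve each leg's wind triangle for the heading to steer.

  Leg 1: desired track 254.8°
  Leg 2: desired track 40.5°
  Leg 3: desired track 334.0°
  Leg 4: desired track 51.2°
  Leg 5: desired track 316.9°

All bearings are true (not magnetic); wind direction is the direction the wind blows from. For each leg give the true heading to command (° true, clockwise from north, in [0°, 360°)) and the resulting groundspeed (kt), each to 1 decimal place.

Leg 1: desired track 254.8°; wind correction +32.2° → command heading 287.0°, groundspeed 62.3 kt
Leg 2: desired track 40.5°; wind correction -34.7° → command heading 5.8°, groundspeed 71.9 kt
Leg 3: desired track 334.0°; wind correction -7.2° → command heading 326.8°, groundspeed 43.0 kt
Leg 4: desired track 51.2°; wind correction -35.5° → command heading 15.7°, groundspeed 82.0 kt
Leg 5: desired track 316.9°; wind correction +2.7° → command heading 319.6°, groundspeed 42.5 kt

Leg 1: heading=287.0°, groundspeed=62.3 kt
Leg 2: heading=5.8°, groundspeed=71.9 kt
Leg 3: heading=326.8°, groundspeed=43.0 kt
Leg 4: heading=15.7°, groundspeed=82.0 kt
Leg 5: heading=319.6°, groundspeed=42.5 kt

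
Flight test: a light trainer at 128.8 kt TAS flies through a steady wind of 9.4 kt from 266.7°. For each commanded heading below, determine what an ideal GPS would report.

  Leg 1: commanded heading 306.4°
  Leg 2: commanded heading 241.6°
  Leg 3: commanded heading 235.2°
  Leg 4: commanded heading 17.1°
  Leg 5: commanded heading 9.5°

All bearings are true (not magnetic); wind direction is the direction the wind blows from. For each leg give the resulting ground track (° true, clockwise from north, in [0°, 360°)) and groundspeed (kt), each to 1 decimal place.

Leg 1: track=309.2°, groundspeed=121.7 kt
Leg 2: track=239.7°, groundspeed=120.4 kt
Leg 3: track=232.9°, groundspeed=120.9 kt
Leg 4: track=20.9°, groundspeed=132.4 kt
Leg 5: track=13.5°, groundspeed=131.2 kt

Leg 1: heading 306.4°; drift +2.8° → track 309.2°, groundspeed 121.7 kt
Leg 2: heading 241.6°; drift -1.9° → track 239.7°, groundspeed 120.4 kt
Leg 3: heading 235.2°; drift -2.3° → track 232.9°, groundspeed 120.9 kt
Leg 4: heading 17.1°; drift +3.8° → track 20.9°, groundspeed 132.4 kt
Leg 5: heading 9.5°; drift +4.0° → track 13.5°, groundspeed 131.2 kt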